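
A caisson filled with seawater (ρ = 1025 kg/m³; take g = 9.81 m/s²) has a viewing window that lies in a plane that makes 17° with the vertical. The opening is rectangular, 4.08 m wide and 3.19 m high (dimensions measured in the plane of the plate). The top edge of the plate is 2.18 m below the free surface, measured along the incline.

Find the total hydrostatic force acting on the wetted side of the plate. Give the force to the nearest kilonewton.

γ = ρg = 1025 × 9.81 / 1000 = 10.05525 kN/m³.
The plate makes 17° with the vertical, i.e. θ = 90° − 17° = 73° to the horizontal. Measuring y along the incline from the free-surface line, vertical depth h = y·sinθ with sinθ = 0.956305.
The centroid lies 3.19/2 = 1.595 m below the top edge, so y_c = 2.18 + 1.595 = 3.775 m and h_c = 3.775 × 0.956305 = 3.61005 m.
A = 4.08 × 3.19 = 13.0152 m².
Resultant F = γ·h_c·A = 10.05525 × 3.61005 × 13.0152 = 472.451 kN.

F ≈ 472 kN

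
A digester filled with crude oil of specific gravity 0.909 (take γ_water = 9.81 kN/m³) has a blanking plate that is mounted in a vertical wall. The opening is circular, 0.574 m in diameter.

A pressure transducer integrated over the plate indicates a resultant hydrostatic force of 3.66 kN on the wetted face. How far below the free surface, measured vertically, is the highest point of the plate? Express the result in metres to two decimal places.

γ = 0.909 × 9.81 = 8.91729 kN/m³.
A = π(0.287)² = 0.25877 m².
From F = γ·h_c·A, the centroid depth is h_c = 3.66/(8.91729 × 0.25877) = 1.58611 m.
The centroid is at the centre, 0.287 m below the top of the plate, so the highest point sits at h_top = 1.58611 − 0.287 = 1.29911 m below the surface.

d_top ≈ 1.30 m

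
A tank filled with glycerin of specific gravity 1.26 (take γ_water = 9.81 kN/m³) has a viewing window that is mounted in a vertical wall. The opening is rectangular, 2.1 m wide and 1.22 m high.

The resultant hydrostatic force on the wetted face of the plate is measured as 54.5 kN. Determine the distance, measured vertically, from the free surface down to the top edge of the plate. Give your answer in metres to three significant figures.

γ = 1.26 × 9.81 = 12.3606 kN/m³.
A = 2.1 × 1.22 = 2.562 m².
From F = γ·h_c·A, the centroid depth is h_c = 54.5/(12.3606 × 2.562) = 1.72099 m.
The centroid lies 1.22/2 = 0.61 m below the top edge, so the top edge sits at h_top = 1.72099 − 0.61 = 1.11099 m below the surface.

d_top ≈ 1.11 m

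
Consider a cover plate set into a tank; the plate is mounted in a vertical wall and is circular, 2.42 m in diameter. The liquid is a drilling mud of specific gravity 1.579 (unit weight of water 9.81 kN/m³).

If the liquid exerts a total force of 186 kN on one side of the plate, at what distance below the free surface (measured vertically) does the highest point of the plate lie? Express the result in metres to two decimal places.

γ = 1.579 × 9.81 = 15.48999 kN/m³.
A = π(1.21)² = 4.59961 m².
From F = γ·h_c·A, the centroid depth is h_c = 186/(15.48999 × 4.59961) = 2.6106 m.
The centroid is at the centre, 1.21 m below the top of the plate, so the highest point sits at h_top = 2.6106 − 1.21 = 1.4006 m below the surface.

d_top ≈ 1.40 m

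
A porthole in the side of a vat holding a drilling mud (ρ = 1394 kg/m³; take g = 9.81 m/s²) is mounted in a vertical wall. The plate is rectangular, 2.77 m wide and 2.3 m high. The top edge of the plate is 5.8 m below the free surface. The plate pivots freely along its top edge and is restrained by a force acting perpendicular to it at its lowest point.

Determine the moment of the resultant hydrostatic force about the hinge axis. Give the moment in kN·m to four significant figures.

M ≈ 734.7 kN·m

γ = ρg = 1394 × 9.81 / 1000 = 13.67514 kN/m³.
The centroid lies 2.3/2 = 1.15 m below the top edge, so the centroid depth is h_c = 5.8 + 1.15 = 6.95 m.
A = 2.77 × 2.3 = 6.371 m².
Resultant F = γ·h_c·A = 13.67514 × 6.95 × 6.371 = 605.514 kN.
I_c = b·h³/12 = 2.77 × 2.3³/12 = 2.80855 m⁴.
Centre of pressure: y_p = y_c + I_c/(y_c·A) = 6.95 + 2.80855/(6.95 × 6.371) = 6.95 + 0.0634293 = 7.01343 m along the plane.
The resultant acts 1.15 + 0.0634293 = 1.21343 m (along the plate) below the hinge at the top edge, so the moment about the hinge is M = F × 1.21343 = 605.514 × 1.21343 = 734.749 kN·m.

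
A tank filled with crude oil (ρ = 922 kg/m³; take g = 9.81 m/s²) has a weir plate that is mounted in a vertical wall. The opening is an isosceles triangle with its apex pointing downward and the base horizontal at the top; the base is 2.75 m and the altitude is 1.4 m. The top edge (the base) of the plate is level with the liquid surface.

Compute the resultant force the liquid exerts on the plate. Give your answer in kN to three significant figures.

F ≈ 8.13 kN

γ = ρg = 922 × 9.81 / 1000 = 9.04482 kN/m³.
With the apex down, the centroid sits h/3 = 1.4/3 = 0.466667 m below the base (the top edge), so the centroid depth is h_c = 0.466667 m.
A = ½ × 2.75 × 1.4 = 1.925 m².
Resultant F = γ·h_c·A = 9.04482 × 0.466667 × 1.925 = 8.12527 kN.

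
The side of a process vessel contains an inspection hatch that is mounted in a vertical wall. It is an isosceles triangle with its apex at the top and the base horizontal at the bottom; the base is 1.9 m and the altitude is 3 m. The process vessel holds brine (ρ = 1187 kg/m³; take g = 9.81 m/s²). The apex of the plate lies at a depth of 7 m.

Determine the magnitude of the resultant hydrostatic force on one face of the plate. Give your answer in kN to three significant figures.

F ≈ 299 kN

γ = ρg = 1187 × 9.81 / 1000 = 11.64447 kN/m³.
With the apex up, the centroid sits 2h/3 = 2 × 3/3 = 2 m below the apex, so the centroid depth is h_c = 7 + 2 = 9 m.
A = ½ × 1.9 × 3 = 2.85 m².
Resultant F = γ·h_c·A = 11.64447 × 9 × 2.85 = 298.681 kN.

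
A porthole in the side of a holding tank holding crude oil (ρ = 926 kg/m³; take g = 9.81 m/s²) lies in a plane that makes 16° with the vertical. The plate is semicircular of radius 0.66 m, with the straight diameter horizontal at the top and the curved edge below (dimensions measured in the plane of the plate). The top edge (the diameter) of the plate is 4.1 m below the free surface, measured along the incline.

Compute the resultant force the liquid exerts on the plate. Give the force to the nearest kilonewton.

γ = ρg = 926 × 9.81 / 1000 = 9.08406 kN/m³.
The plate makes 16° with the vertical, i.e. θ = 90° − 16° = 74° to the horizontal. Measuring y along the incline from the free-surface line, vertical depth h = y·sinθ with sinθ = 0.961262.
The centroid of a semicircle lies 4r/(3π) = 0.280113 m from the diameter, here below the top edge, so y_c = 4.1 + 0.280113 = 4.38011 m and h_c = 4.38011 × 0.961262 = 4.21043 m.
A = πr²/2 = π × 0.66²/2 = 0.684239 m².
Resultant F = γ·h_c·A = 9.08406 × 4.21043 × 0.684239 = 26.1706 kN.

F ≈ 26 kN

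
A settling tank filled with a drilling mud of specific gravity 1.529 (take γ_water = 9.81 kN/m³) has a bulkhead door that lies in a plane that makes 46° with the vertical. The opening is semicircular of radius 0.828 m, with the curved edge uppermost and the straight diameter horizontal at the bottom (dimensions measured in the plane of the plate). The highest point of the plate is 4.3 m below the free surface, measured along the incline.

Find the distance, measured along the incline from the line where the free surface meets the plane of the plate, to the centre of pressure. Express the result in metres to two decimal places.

y_p = 4.79 m

γ = 1.529 × 9.81 = 14.99949 kN/m³.
The plate makes 46° with the vertical, i.e. θ = 90° − 46° = 44° to the horizontal. Measuring y along the incline from the free-surface line, vertical depth h = y·sinθ with sinθ = 0.694658.
The centroid lies 4r/(3π) = 0.351414 m above the diameter, so r − 4r/(3π) = 0.828 − 0.351414 = 0.476586 m below the topmost point, so y_c = 4.3 + 0.476586 = 4.77659 m and h_c = 4.77659 × 0.694658 = 3.3181 m.
A = πr²/2 = π × 0.828²/2 = 1.07691 m².
Resultant F = γ·h_c·A = 14.99949 × 3.3181 × 1.07691 = 53.5976 kN.
I_c = (π/8 − 8/(9π))·r⁴ = 0.109757 × 0.828⁴ = 0.0515886 m⁴.
Centre of pressure: y_p = y_c + I_c/(y_c·A) = 4.77659 + 0.0515886/(4.77659 × 1.07691) = 4.77659 + 0.010029 = 4.78662 m along the plane.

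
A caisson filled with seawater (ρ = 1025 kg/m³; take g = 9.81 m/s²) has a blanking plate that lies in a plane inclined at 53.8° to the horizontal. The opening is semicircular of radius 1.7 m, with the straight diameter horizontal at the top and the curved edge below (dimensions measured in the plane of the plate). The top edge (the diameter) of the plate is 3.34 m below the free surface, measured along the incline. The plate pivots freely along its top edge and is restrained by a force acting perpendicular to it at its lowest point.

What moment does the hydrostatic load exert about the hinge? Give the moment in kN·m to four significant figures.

γ = ρg = 1025 × 9.81 / 1000 = 10.05525 kN/m³.
Let θ = 53.8° be the plate's angle to the horizontal; measure y along the incline from where the plane meets the free surface. Vertical depth h = y·sinθ with sinθ = 0.806960.
The centroid of a semicircle lies 4r/(3π) = 0.721502 m from the diameter, here below the top edge, so y_c = 3.34 + 0.721502 = 4.0615 m and h_c = 4.0615 × 0.806960 = 3.27747 m.
A = πr²/2 = π × 1.7²/2 = 4.5396 m².
Resultant F = γ·h_c·A = 10.05525 × 3.27747 × 4.5396 = 149.606 kN.
I_c = (π/8 − 8/(9π))·r⁴ = 0.109757 × 1.7⁴ = 0.916701 m⁴.
Centre of pressure: y_p = y_c + I_c/(y_c·A) = 4.0615 + 0.916701/(4.0615 × 4.5396) = 4.0615 + 0.0497191 = 4.11122 m along the plane.
The resultant acts 0.721502 + 0.0497191 = 0.771221 m (along the plate) below the hinge at the top edge, so the moment about the hinge is M = F × 0.771221 = 149.606 × 0.771221 = 115.379 kN·m.

M ≈ 115.4 kN·m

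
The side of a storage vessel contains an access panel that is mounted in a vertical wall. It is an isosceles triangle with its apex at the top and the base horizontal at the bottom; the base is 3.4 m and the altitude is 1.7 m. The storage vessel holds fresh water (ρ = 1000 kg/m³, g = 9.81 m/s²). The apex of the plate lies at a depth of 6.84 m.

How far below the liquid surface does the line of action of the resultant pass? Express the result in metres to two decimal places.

γ = ρg = 1000 × 9.81 = 9810 N/m³ = 9.81 kN/m³.
With the apex up, the centroid sits 2h/3 = 2 × 1.7/3 = 1.13333 m below the apex, so the centroid depth is h_c = 6.84 + 1.13333 = 7.97333 m.
A = ½ × 3.4 × 1.7 = 2.89 m².
Resultant F = γ·h_c·A = 9.81 × 7.97333 × 2.89 = 226.051 kN.
I_c = b·h³/36 = 3.4 × 1.7³/36 = 0.464006 m⁴.
Centre of pressure: y_p = y_c + I_c/(y_c·A) = 7.97333 + 0.464006/(7.97333 × 2.89) = 7.97333 + 0.0201366 = 7.99347 m along the plane.

h_p = 7.99 m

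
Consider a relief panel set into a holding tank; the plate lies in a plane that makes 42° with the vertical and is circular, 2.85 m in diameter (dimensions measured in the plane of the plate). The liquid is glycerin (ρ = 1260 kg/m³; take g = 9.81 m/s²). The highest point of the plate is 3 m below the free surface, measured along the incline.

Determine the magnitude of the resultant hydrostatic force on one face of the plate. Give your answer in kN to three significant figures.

F ≈ 259 kN

γ = ρg = 1260 × 9.81 / 1000 = 12.3606 kN/m³.
The plate makes 42° with the vertical, i.e. θ = 90° − 42° = 48° to the horizontal. Measuring y along the incline from the free-surface line, vertical depth h = y·sinθ with sinθ = 0.743145.
The centroid is at the centre, 1.425 m below the top of the plate, so y_c = 3 + 1.425 = 4.425 m and h_c = 4.425 × 0.743145 = 3.28842 m.
A = π(1.425)² = 6.3794 m².
Resultant F = γ·h_c·A = 12.3606 × 3.28842 × 6.3794 = 259.302 kN.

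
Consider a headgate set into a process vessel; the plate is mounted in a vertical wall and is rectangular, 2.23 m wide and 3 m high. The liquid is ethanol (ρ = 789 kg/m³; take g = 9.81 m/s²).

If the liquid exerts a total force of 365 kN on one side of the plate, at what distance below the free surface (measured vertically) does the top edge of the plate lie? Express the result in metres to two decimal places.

γ = ρg = 789 × 9.81 / 1000 = 7.74009 kN/m³.
A = 2.23 × 3 = 6.69 m².
From F = γ·h_c·A, the centroid depth is h_c = 365/(7.74009 × 6.69) = 7.04889 m.
The centroid lies 3/2 = 1.5 m below the top edge, so the top edge sits at h_top = 7.04889 − 1.5 = 5.54889 m below the surface.

d_top ≈ 5.55 m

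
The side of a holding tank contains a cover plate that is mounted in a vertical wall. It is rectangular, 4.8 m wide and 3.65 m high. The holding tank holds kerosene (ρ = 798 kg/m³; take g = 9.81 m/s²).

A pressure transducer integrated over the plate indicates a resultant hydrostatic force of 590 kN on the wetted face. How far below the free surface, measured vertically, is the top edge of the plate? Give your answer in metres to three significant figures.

γ = ρg = 798 × 9.81 / 1000 = 7.82838 kN/m³.
A = 4.8 × 3.65 = 17.52 m².
From F = γ·h_c·A, the centroid depth is h_c = 590/(7.82838 × 17.52) = 4.30176 m.
The centroid lies 3.65/2 = 1.825 m below the top edge, so the top edge sits at h_top = 4.30176 − 1.825 = 2.47676 m below the surface.

d_top ≈ 2.48 m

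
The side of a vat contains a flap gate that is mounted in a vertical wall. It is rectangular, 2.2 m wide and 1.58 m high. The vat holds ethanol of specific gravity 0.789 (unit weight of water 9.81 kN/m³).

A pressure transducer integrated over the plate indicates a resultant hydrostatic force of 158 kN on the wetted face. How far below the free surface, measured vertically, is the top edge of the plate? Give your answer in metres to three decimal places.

γ = 0.789 × 9.81 = 7.74009 kN/m³.
A = 2.2 × 1.58 = 3.476 m².
From F = γ·h_c·A, the centroid depth is h_c = 158/(7.74009 × 3.476) = 5.87261 m.
The centroid lies 1.58/2 = 0.79 m below the top edge, so the top edge sits at h_top = 5.87261 − 0.79 = 5.08261 m below the surface.

d_top ≈ 5.083 m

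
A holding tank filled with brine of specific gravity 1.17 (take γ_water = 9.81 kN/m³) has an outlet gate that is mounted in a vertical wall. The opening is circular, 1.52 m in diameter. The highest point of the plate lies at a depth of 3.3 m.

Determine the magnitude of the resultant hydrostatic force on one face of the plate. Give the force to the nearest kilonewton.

γ = 1.17 × 9.81 = 11.4777 kN/m³.
The centroid is at the centre, 0.76 m below the top of the plate, so the centroid depth is h_c = 3.3 + 0.76 = 4.06 m.
A = π(0.76)² = 1.81458 m².
Resultant F = γ·h_c·A = 11.4777 × 4.06 × 1.81458 = 84.5585 kN.

F ≈ 85 kN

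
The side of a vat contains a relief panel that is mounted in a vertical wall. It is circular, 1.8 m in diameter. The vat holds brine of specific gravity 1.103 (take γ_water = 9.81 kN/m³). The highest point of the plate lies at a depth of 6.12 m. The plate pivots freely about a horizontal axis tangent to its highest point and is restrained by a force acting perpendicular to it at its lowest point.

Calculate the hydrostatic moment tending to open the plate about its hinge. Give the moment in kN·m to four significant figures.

M ≈ 179.5 kN·m

γ = 1.103 × 9.81 = 10.82043 kN/m³.
The centroid is at the centre, 0.9 m below the top of the plate, so the centroid depth is h_c = 6.12 + 0.9 = 7.02 m.
A = π(0.9)² = 2.54469 m².
Resultant F = γ·h_c·A = 10.82043 × 7.02 × 2.54469 = 193.293 kN.
I_c = πr⁴/4 = π × 0.9⁴/4 = 0.5153 m⁴.
Centre of pressure: y_p = y_c + I_c/(y_c·A) = 7.02 + 0.5153/(7.02 × 2.54469) = 7.02 + 0.0288462 = 7.04885 m along the plane.
The resultant acts 0.9 + 0.0288462 = 0.928846 m (along the plate) below the hinge at the top edge, so the moment about the hinge is M = F × 0.928846 = 193.293 × 0.928846 = 179.539 kN·m.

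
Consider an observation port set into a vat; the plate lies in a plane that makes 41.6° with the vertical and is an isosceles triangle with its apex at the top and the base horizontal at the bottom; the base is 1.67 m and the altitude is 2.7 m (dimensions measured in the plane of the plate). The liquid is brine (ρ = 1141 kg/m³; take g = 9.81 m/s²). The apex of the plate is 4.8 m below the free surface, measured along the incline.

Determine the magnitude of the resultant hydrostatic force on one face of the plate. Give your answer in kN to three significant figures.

F ≈ 125 kN

γ = ρg = 1141 × 9.81 / 1000 = 11.19321 kN/m³.
The plate makes 41.6° with the vertical, i.e. θ = 90° − 41.6° = 48.4° to the horizontal. Measuring y along the incline from the free-surface line, vertical depth h = y·sinθ with sinθ = 0.747798.
With the apex up, the centroid sits 2h/3 = 2 × 2.7/3 = 1.8 m below the apex, so y_c = 4.8 + 1.8 = 6.6 m and h_c = 6.6 × 0.747798 = 4.93547 m.
A = ½ × 1.67 × 2.7 = 2.2545 m².
Resultant F = γ·h_c·A = 11.19321 × 4.93547 × 2.2545 = 124.547 kN.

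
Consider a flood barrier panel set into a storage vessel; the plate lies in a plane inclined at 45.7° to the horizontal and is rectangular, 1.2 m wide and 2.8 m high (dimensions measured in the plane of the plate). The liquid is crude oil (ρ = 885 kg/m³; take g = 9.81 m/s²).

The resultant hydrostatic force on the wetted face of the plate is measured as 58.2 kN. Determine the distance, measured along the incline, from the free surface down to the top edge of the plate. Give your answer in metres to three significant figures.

y_top ≈ 1.39 m

γ = ρg = 885 × 9.81 / 1000 = 8.68185 kN/m³.
A = 1.2 × 2.8 = 3.36 m².
From F = γ·h_c·A, the centroid depth is h_c = 58.2/(8.68185 × 3.36) = 1.99513 m.
Let θ = 45.7° be the plate's angle to the horizontal; measure y along the incline from where the plane meets the free surface. Vertical depth h = y·sinθ with sinθ = 0.715693.
Along the incline, y_c = h_c/sinθ = 1.99513/0.715693 = 2.78769 m.
The centroid lies 2.8/2 = 1.4 m below the top edge, so the top edge sits at y_top = 2.78769 − 1.4 = 1.38769 m along the incline.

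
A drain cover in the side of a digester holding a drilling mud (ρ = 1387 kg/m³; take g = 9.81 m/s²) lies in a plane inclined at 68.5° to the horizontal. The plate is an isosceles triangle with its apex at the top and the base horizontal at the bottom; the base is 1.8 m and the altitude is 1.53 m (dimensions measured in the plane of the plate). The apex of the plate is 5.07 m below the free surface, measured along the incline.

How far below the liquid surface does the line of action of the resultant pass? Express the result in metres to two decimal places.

h_p = 5.69 m

γ = ρg = 1387 × 9.81 / 1000 = 13.60647 kN/m³.
Let θ = 68.5° be the plate's angle to the horizontal; measure y along the incline from where the plane meets the free surface. Vertical depth h = y·sinθ with sinθ = 0.930418.
With the apex up, the centroid sits 2h/3 = 2 × 1.53/3 = 1.02 m below the apex, so y_c = 5.07 + 1.02 = 6.09 m and h_c = 6.09 × 0.930418 = 5.66625 m.
A = ½ × 1.8 × 1.53 = 1.377 m².
Resultant F = γ·h_c·A = 13.60647 × 5.66625 × 1.377 = 106.163 kN.
I_c = b·h³/36 = 1.8 × 1.53³/36 = 0.179079 m⁴.
Centre of pressure: y_p = y_c + I_c/(y_c·A) = 6.09 + 0.179079/(6.09 × 1.377) = 6.09 + 0.0213547 = 6.11135 m along the plane.
Vertically, h_p = y_p·sinθ = 6.11135 × 0.930418 = 5.68611 m.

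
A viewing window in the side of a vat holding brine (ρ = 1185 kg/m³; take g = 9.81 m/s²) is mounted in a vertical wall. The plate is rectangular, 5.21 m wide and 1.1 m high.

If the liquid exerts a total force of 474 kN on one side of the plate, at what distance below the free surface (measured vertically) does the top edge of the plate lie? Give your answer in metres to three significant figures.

d_top ≈ 6.56 m

γ = ρg = 1185 × 9.81 / 1000 = 11.62485 kN/m³.
A = 5.21 × 1.1 = 5.731 m².
From F = γ·h_c·A, the centroid depth is h_c = 474/(11.62485 × 5.731) = 7.11477 m.
The centroid lies 1.1/2 = 0.55 m below the top edge, so the top edge sits at h_top = 7.11477 − 0.55 = 6.56477 m below the surface.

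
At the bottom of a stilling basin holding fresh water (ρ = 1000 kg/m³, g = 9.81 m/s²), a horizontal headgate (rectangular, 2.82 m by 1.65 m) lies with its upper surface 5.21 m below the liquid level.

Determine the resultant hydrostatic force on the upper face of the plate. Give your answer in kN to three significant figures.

F ≈ 238 kN

γ = ρg = 1000 × 9.81 = 9810 N/m³ = 9.81 kN/m³.
The plate is horizontal, so pressure is uniform at p = γ·h = 9.81 × 5.21 = 51.1101 kN/m².
A = 2.82 × 1.65 = 4.653 m².
F = p·A = 51.1101 × 4.653 = 237.815 kN.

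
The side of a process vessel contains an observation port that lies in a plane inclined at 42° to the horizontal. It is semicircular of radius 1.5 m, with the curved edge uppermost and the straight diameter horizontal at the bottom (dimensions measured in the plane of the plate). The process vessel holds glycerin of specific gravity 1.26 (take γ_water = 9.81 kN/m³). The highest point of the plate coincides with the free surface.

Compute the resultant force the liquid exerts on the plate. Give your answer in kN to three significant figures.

F ≈ 25.2 kN

γ = 1.26 × 9.81 = 12.3606 kN/m³.
Let θ = 42° be the plate's angle to the horizontal; measure y along the incline from where the plane meets the free surface. Vertical depth h = y·sinθ with sinθ = 0.669131.
The centroid lies 4r/(3π) = 0.63662 m above the diameter, so r − 4r/(3π) = 1.5 − 0.63662 = 0.86338 m below the topmost point, so y_c = 0.86338 m and h_c = 0.86338 × 0.669131 = 0.577714 m.
A = πr²/2 = π × 1.5²/2 = 3.53429 m².
Resultant F = γ·h_c·A = 12.3606 × 0.577714 × 3.53429 = 25.238 kN.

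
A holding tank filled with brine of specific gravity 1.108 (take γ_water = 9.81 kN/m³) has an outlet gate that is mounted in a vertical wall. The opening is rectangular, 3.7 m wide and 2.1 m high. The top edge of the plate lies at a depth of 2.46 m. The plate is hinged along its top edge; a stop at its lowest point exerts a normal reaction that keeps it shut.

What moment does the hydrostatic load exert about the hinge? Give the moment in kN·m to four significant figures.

γ = 1.108 × 9.81 = 10.86948 kN/m³.
The centroid lies 2.1/2 = 1.05 m below the top edge, so the centroid depth is h_c = 2.46 + 1.05 = 3.51 m.
A = 3.7 × 2.1 = 7.77 m².
Resultant F = γ·h_c·A = 10.86948 × 3.51 × 7.77 = 296.44 kN.
I_c = b·h³/12 = 3.7 × 2.1³/12 = 2.85548 m⁴.
Centre of pressure: y_p = y_c + I_c/(y_c·A) = 3.51 + 2.85548/(3.51 × 7.77) = 3.51 + 0.104701 = 3.6147 m along the plane.
The resultant acts 1.05 + 0.104701 = 1.1547 m (along the plate) below the hinge at the top edge, so the moment about the hinge is M = F × 1.1547 = 296.44 × 1.1547 = 342.299 kN·m.

M ≈ 342.3 kN·m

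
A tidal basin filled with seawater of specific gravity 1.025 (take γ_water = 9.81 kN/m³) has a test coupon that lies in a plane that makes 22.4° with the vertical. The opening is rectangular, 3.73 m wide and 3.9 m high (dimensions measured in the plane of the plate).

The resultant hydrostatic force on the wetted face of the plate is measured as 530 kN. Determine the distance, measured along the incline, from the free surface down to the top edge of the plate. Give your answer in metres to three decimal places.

y_top ≈ 1.969 m

γ = 1.025 × 9.81 = 10.05525 kN/m³.
A = 3.73 × 3.9 = 14.547 m².
From F = γ·h_c·A, the centroid depth is h_c = 530/(10.05525 × 14.547) = 3.62334 m.
The plate makes 22.4° with the vertical, i.e. θ = 90° − 22.4° = 67.6° to the horizontal. Measuring y along the incline from the free-surface line, vertical depth h = y·sinθ with sinθ = 0.924546.
Along the incline, y_c = h_c/sinθ = 3.62334/0.924546 = 3.91905 m.
The centroid lies 3.9/2 = 1.95 m below the top edge, so the top edge sits at y_top = 3.91905 − 1.95 = 1.96905 m along the incline.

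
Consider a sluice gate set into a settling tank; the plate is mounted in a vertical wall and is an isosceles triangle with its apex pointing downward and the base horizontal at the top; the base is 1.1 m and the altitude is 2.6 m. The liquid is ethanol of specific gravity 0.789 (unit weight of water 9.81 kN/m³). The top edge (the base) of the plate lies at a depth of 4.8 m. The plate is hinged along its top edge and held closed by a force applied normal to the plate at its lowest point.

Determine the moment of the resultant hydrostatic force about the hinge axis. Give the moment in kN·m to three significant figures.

γ = 0.789 × 9.81 = 7.74009 kN/m³.
With the apex down, the centroid sits h/3 = 2.6/3 = 0.866667 m below the base (the top edge), so the centroid depth is h_c = 4.8 + 0.866667 = 5.66667 m.
A = ½ × 1.1 × 2.6 = 1.43 m².
Resultant F = γ·h_c·A = 7.74009 × 5.66667 × 1.43 = 62.7206 kN.
I_c = b·h³/36 = 1.1 × 2.6³/36 = 0.537044 m⁴.
Centre of pressure: y_p = y_c + I_c/(y_c·A) = 5.66667 + 0.537044/(5.66667 × 1.43) = 5.66667 + 0.0662744 = 5.73294 m along the plane.
The resultant acts 0.866667 + 0.0662744 = 0.932941 m (along the plate) below the hinge at the top edge, so the moment about the hinge is M = F × 0.932941 = 62.7206 × 0.932941 = 58.5146 kN·m.

M ≈ 58.5 kN·m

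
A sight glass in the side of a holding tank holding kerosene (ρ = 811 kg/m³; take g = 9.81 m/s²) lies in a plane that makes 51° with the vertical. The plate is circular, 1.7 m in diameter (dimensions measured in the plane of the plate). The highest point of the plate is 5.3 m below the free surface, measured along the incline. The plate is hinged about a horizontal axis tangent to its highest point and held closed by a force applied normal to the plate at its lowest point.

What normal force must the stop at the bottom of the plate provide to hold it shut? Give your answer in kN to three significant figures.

P ≈ 36.2 kN

γ = ρg = 811 × 9.81 / 1000 = 7.95591 kN/m³.
The plate makes 51° with the vertical, i.e. θ = 90° − 51° = 39° to the horizontal. Measuring y along the incline from the free-surface line, vertical depth h = y·sinθ with sinθ = 0.629320.
The centroid is at the centre, 0.85 m below the top of the plate, so y_c = 5.3 + 0.85 = 6.15 m and h_c = 6.15 × 0.629320 = 3.87032 m.
A = π(0.85)² = 2.2698 m².
Resultant F = γ·h_c·A = 7.95591 × 3.87032 × 2.2698 = 69.8915 kN.
I_c = πr⁴/4 = π × 0.85⁴/4 = 0.409983 m⁴.
Centre of pressure: y_p = y_c + I_c/(y_c·A) = 6.15 + 0.409983/(6.15 × 2.2698) = 6.15 + 0.0293699 = 6.17937 m along the plane.
The resultant acts 0.85 + 0.0293699 = 0.87937 m (along the plate) below the hinge at the top edge, so the moment about the hinge is M = F × 0.87937 = 69.8915 × 0.87937 = 61.4605 kN·m.
A normal force at the bottom, 1.7 m from the hinge, must supply this moment: P = 61.4605/1.7 = 36.1532 kN.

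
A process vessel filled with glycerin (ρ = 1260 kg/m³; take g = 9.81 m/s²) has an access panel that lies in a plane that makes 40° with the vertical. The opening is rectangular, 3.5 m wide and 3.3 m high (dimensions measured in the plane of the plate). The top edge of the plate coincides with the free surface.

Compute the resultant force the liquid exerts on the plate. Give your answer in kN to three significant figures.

γ = ρg = 1260 × 9.81 / 1000 = 12.3606 kN/m³.
The plate makes 40° with the vertical, i.e. θ = 90° − 40° = 50° to the horizontal. Measuring y along the incline from the free-surface line, vertical depth h = y·sinθ with sinθ = 0.766044.
The centroid lies 3.3/2 = 1.65 m below the top edge, so y_c = 1.65 m and h_c = 1.65 × 0.766044 = 1.26397 m.
A = 3.5 × 3.3 = 11.55 m².
Resultant F = γ·h_c·A = 12.3606 × 1.26397 × 11.55 = 180.451 kN.

F ≈ 180 kN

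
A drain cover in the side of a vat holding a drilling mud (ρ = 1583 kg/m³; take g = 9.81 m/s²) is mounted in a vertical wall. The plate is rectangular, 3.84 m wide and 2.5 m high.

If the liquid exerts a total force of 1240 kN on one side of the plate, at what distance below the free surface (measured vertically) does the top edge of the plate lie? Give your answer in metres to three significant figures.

d_top ≈ 7.07 m

γ = ρg = 1583 × 9.81 / 1000 = 15.52923 kN/m³.
A = 3.84 × 2.5 = 9.6 m².
From F = γ·h_c·A, the centroid depth is h_c = 1240/(15.52923 × 9.6) = 8.31765 m.
The centroid lies 2.5/2 = 1.25 m below the top edge, so the top edge sits at h_top = 8.31765 − 1.25 = 7.06765 m below the surface.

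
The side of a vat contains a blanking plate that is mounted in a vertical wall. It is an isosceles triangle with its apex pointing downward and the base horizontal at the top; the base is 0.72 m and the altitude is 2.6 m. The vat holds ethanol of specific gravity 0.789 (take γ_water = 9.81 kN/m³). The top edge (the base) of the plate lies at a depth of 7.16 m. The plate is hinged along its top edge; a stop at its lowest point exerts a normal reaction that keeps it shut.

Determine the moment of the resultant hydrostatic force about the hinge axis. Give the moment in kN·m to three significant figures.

γ = 0.789 × 9.81 = 7.74009 kN/m³.
With the apex down, the centroid sits h/3 = 2.6/3 = 0.866667 m below the base (the top edge), so the centroid depth is h_c = 7.16 + 0.866667 = 8.02667 m.
A = ½ × 0.72 × 2.6 = 0.936 m².
Resultant F = γ·h_c·A = 7.74009 × 8.02667 × 0.936 = 58.151 kN.
I_c = b·h³/36 = 0.72 × 2.6³/36 = 0.35152 m⁴.
Centre of pressure: y_p = y_c + I_c/(y_c·A) = 8.02667 + 0.35152/(8.02667 × 0.936) = 8.02667 + 0.0467885 = 8.07346 m along the plane.
The resultant acts 0.866667 + 0.0467885 = 0.913455 m (along the plate) below the hinge at the top edge, so the moment about the hinge is M = F × 0.913455 = 58.151 × 0.913455 = 53.1183 kN·m.

M ≈ 53.1 kN·m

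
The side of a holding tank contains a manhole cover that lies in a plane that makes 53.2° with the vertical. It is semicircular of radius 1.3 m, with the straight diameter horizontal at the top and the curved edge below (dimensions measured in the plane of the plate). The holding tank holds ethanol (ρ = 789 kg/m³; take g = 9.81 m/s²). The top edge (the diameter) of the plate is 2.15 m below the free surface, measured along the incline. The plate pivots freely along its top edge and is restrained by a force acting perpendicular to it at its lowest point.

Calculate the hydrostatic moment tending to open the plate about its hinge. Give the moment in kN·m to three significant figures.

γ = ρg = 789 × 9.81 / 1000 = 7.74009 kN/m³.
The plate makes 53.2° with the vertical, i.e. θ = 90° − 53.2° = 36.8° to the horizontal. Measuring y along the incline from the free-surface line, vertical depth h = y·sinθ with sinθ = 0.599024.
The centroid of a semicircle lies 4r/(3π) = 0.551737 m from the diameter, here below the top edge, so y_c = 2.15 + 0.551737 = 2.70174 m and h_c = 2.70174 × 0.599024 = 1.61841 m.
A = πr²/2 = π × 1.3²/2 = 2.65465 m².
Resultant F = γ·h_c·A = 7.74009 × 1.61841 × 2.65465 = 33.2538 kN.
I_c = (π/8 − 8/(9π))·r⁴ = 0.109757 × 1.3⁴ = 0.313477 m⁴.
Centre of pressure: y_p = y_c + I_c/(y_c·A) = 2.70174 + 0.313477/(2.70174 × 2.65465) = 2.70174 + 0.0437074 = 2.74545 m along the plane.
The resultant acts 0.551737 + 0.0437074 = 0.595444 m (along the plate) below the hinge at the top edge, so the moment about the hinge is M = F × 0.595444 = 33.2538 × 0.595444 = 19.8008 kN·m.

M ≈ 19.8 kN·m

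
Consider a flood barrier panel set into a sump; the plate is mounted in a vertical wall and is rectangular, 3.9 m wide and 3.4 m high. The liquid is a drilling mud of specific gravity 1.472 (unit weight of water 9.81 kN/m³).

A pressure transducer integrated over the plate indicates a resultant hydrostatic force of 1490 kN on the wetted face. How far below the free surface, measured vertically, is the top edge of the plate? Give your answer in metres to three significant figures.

γ = 1.472 × 9.81 = 14.44032 kN/m³.
A = 3.9 × 3.4 = 13.26 m².
From F = γ·h_c·A, the centroid depth is h_c = 1490/(14.44032 × 13.26) = 7.78155 m.
The centroid lies 3.4/2 = 1.7 m below the top edge, so the top edge sits at h_top = 7.78155 − 1.7 = 6.08155 m below the surface.

d_top ≈ 6.08 m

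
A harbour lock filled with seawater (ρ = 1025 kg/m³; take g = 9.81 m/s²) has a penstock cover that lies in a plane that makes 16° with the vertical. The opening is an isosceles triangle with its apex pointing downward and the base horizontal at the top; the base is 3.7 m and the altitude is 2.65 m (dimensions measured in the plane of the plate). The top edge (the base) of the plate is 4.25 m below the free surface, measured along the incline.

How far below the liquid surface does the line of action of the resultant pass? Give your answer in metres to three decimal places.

γ = ρg = 1025 × 9.81 / 1000 = 10.05525 kN/m³.
The plate makes 16° with the vertical, i.e. θ = 90° − 16° = 74° to the horizontal. Measuring y along the incline from the free-surface line, vertical depth h = y·sinθ with sinθ = 0.961262.
With the apex down, the centroid sits h/3 = 2.65/3 = 0.883333 m below the base (the top edge), so y_c = 4.25 + 0.883333 = 5.13333 m and h_c = 5.13333 × 0.961262 = 4.93448 m.
A = ½ × 3.7 × 2.65 = 4.9025 m².
Resultant F = γ·h_c·A = 10.05525 × 4.93448 × 4.9025 = 243.249 kN.
I_c = b·h³/36 = 3.7 × 2.65³/36 = 1.91266 m⁴.
Centre of pressure: y_p = y_c + I_c/(y_c·A) = 5.13333 + 1.91266/(5.13333 × 4.9025) = 5.13333 + 0.0760013 = 5.20933 m along the plane.
Vertically, h_p = y_p·sinθ = 5.20933 × 0.961262 = 5.00753 m.

h_p = 5.008 m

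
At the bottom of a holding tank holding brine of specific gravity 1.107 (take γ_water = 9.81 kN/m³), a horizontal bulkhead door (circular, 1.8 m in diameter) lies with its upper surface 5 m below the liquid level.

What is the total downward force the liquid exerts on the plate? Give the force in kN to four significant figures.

γ = 1.107 × 9.81 = 10.85967 kN/m³.
The plate is horizontal, so pressure is uniform at p = γ·h = 10.85967 × 5 = 54.2983 kN/m².
A = π(0.9)² = 2.54469 m².
F = p·A = 54.2983 × 2.54469 = 138.172 kN.

F ≈ 138.2 kN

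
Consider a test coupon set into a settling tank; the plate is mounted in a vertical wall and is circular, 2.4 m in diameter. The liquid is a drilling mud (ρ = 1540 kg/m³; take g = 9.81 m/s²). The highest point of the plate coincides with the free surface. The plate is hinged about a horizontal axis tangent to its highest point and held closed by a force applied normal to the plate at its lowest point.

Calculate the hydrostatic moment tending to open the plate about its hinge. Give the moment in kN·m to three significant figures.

M ≈ 123 kN·m

γ = ρg = 1540 × 9.81 / 1000 = 15.1074 kN/m³.
The centroid is at the centre, 1.2 m below the top of the plate, so the centroid depth is h_c = 1.2 m.
A = π(1.2)² = 4.52389 m².
Resultant F = γ·h_c·A = 15.1074 × 1.2 × 4.52389 = 82.0131 kN.
I_c = πr⁴/4 = π × 1.2⁴/4 = 1.6286 m⁴.
Centre of pressure: y_p = y_c + I_c/(y_c·A) = 1.2 + 1.6286/(1.2 × 4.52389) = 1.2 + 0.3 = 1.5 m along the plane.
The resultant acts 1.2 + 0.3 = 1.5 m (along the plate) below the hinge at the top edge, so the moment about the hinge is M = F × 1.5 = 82.0131 × 1.5 = 123.02 kN·m.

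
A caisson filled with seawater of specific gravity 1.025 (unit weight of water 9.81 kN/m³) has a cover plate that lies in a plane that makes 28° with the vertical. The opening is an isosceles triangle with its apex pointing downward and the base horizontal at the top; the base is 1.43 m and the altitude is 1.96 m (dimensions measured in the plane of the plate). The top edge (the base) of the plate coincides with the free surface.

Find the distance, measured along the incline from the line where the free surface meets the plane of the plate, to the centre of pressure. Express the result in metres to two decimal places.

y_p = 0.98 m

γ = 1.025 × 9.81 = 10.05525 kN/m³.
The plate makes 28° with the vertical, i.e. θ = 90° − 28° = 62° to the horizontal. Measuring y along the incline from the free-surface line, vertical depth h = y·sinθ with sinθ = 0.882948.
With the apex down, the centroid sits h/3 = 1.96/3 = 0.653333 m below the base (the top edge), so y_c = 0.653333 m and h_c = 0.653333 × 0.882948 = 0.576859 m.
A = ½ × 1.43 × 1.96 = 1.4014 m².
Resultant F = γ·h_c·A = 10.05525 × 0.576859 × 1.4014 = 8.12877 kN.
I_c = b·h³/36 = 1.43 × 1.96³/36 = 0.29909 m⁴.
Centre of pressure: y_p = y_c + I_c/(y_c·A) = 0.653333 + 0.29909/(0.653333 × 1.4014) = 0.653333 + 0.326667 = 0.98 m along the plane.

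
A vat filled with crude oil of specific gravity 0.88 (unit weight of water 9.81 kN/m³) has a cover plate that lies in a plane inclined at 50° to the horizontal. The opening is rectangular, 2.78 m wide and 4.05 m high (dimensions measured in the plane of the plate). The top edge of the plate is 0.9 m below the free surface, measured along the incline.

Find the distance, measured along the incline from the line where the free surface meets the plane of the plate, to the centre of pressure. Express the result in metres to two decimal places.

y_p = 3.39 m

γ = 0.88 × 9.81 = 8.6328 kN/m³.
Let θ = 50° be the plate's angle to the horizontal; measure y along the incline from where the plane meets the free surface. Vertical depth h = y·sinθ with sinθ = 0.766044.
The centroid lies 4.05/2 = 2.025 m below the top edge, so y_c = 0.9 + 2.025 = 2.925 m and h_c = 2.925 × 0.766044 = 2.24068 m.
A = 2.78 × 4.05 = 11.259 m².
Resultant F = γ·h_c·A = 8.6328 × 2.24068 × 11.259 = 217.787 kN.
I_c = b·h³/12 = 2.78 × 4.05³/12 = 15.3896 m⁴.
Centre of pressure: y_p = y_c + I_c/(y_c·A) = 2.925 + 15.3896/(2.925 × 11.259) = 2.925 + 0.467306 = 3.39231 m along the plane.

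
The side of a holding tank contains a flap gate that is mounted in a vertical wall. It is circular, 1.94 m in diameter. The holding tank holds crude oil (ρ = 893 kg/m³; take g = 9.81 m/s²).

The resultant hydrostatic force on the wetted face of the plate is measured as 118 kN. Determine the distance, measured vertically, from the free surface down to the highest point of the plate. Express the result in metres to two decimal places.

γ = ρg = 893 × 9.81 / 1000 = 8.76033 kN/m³.
A = π(0.97)² = 2.95592 m².
From F = γ·h_c·A, the centroid depth is h_c = 118/(8.76033 × 2.95592) = 4.55689 m.
The centroid is at the centre, 0.97 m below the top of the plate, so the highest point sits at h_top = 4.55689 − 0.97 = 3.58689 m below the surface.

d_top ≈ 3.59 m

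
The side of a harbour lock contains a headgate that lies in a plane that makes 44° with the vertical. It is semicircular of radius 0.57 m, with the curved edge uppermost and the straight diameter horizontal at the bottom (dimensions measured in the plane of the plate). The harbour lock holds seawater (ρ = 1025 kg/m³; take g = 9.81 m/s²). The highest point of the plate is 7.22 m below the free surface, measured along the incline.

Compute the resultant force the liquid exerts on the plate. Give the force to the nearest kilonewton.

γ = ρg = 1025 × 9.81 / 1000 = 10.05525 kN/m³.
The plate makes 44° with the vertical, i.e. θ = 90° − 44° = 46° to the horizontal. Measuring y along the incline from the free-surface line, vertical depth h = y·sinθ with sinθ = 0.719340.
The centroid lies 4r/(3π) = 0.241916 m above the diameter, so r − 4r/(3π) = 0.57 − 0.241916 = 0.328084 m below the topmost point, so y_c = 7.22 + 0.328084 = 7.54808 m and h_c = 7.54808 × 0.719340 = 5.42964 m.
A = πr²/2 = π × 0.57²/2 = 0.510352 m².
Resultant F = γ·h_c·A = 10.05525 × 5.42964 × 0.510352 = 27.8634 kN.

F ≈ 28 kN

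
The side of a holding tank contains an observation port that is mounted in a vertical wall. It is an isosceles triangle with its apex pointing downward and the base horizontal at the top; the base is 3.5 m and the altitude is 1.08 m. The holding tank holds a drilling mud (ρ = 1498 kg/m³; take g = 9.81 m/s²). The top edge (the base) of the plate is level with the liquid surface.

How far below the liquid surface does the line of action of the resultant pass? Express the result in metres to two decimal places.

h_p = 0.54 m

γ = ρg = 1498 × 9.81 / 1000 = 14.69538 kN/m³.
With the apex down, the centroid sits h/3 = 1.08/3 = 0.36 m below the base (the top edge), so the centroid depth is h_c = 0.36 m.
A = ½ × 3.5 × 1.08 = 1.89 m².
Resultant F = γ·h_c·A = 14.69538 × 0.36 × 1.89 = 9.99874 kN.
I_c = b·h³/36 = 3.5 × 1.08³/36 = 0.122472 m⁴.
Centre of pressure: y_p = y_c + I_c/(y_c·A) = 0.36 + 0.122472/(0.36 × 1.89) = 0.36 + 0.18 = 0.54 m along the plane.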